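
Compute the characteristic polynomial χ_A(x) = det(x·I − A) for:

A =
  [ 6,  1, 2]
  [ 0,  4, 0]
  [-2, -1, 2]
x^3 - 12*x^2 + 48*x - 64

Expanding det(x·I − A) (e.g. by cofactor expansion or by noting that A is similar to its Jordan form J, which has the same characteristic polynomial as A) gives
  χ_A(x) = x^3 - 12*x^2 + 48*x - 64
which factors as (x - 4)^3. The eigenvalues (with algebraic multiplicities) are λ = 4 with multiplicity 3.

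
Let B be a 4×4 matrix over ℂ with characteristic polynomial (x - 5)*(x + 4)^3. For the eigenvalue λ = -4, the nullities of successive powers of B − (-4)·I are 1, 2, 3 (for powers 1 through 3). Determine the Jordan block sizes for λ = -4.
Block sizes for λ = -4: [3]

From the dimensions of kernels of powers, the number of Jordan blocks of size at least j is d_j − d_{j−1} where d_j = dim ker(N^j) (with d_0 = 0). Computing the differences gives [1, 1, 1].
The number of blocks of size exactly k is (#blocks of size ≥ k) − (#blocks of size ≥ k + 1), so the partition is: 1 block(s) of size 3.
In nonincreasing order the block sizes are [3].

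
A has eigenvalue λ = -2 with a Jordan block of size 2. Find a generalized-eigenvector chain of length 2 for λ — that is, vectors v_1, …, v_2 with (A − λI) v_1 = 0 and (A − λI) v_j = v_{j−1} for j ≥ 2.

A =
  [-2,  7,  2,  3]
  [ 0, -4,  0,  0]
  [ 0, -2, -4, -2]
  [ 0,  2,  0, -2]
A Jordan chain for λ = -2 of length 2:
v_1 = (-1, 0, 0, 0)ᵀ
v_2 = (0, 0, 1, -1)ᵀ

Let N = A − (-2)·I. We want v_2 with N^2 v_2 = 0 but N^1 v_2 ≠ 0; then v_{j-1} := N · v_j for j = 2, …, 2.

Pick v_2 = (0, 0, 1, -1)ᵀ.
Then v_1 = N · v_2 = (-1, 0, 0, 0)ᵀ.

Sanity check: (A − (-2)·I) v_1 = (0, 0, 0, 0)ᵀ = 0. ✓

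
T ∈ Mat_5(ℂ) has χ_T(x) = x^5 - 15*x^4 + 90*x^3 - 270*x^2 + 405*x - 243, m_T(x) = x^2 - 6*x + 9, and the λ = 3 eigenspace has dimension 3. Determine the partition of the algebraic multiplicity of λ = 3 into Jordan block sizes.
Block sizes for λ = 3: [2, 2, 1]

Step 1 — from the characteristic polynomial, algebraic multiplicity of λ = 3 is 5. From dim ker(T − (3)·I) = 3, there are exactly 3 Jordan blocks for λ = 3.
Step 2 — from the minimal polynomial, the factor (x − 3)^2 tells us the largest block for λ = 3 has size 2.
Step 3 — with total size 5, 3 blocks, and largest block 2, the block sizes (in nonincreasing order) are [2, 2, 1].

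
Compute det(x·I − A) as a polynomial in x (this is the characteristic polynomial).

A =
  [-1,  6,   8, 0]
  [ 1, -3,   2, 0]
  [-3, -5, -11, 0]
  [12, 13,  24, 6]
x^4 + 9*x^3 - 15*x^2 - 325*x - 750

Expanding det(x·I − A) (e.g. by cofactor expansion or by noting that A is similar to its Jordan form J, which has the same characteristic polynomial as A) gives
  χ_A(x) = x^4 + 9*x^3 - 15*x^2 - 325*x - 750
which factors as (x - 6)*(x + 5)^3. The eigenvalues (with algebraic multiplicities) are λ = -5 with multiplicity 3, λ = 6 with multiplicity 1.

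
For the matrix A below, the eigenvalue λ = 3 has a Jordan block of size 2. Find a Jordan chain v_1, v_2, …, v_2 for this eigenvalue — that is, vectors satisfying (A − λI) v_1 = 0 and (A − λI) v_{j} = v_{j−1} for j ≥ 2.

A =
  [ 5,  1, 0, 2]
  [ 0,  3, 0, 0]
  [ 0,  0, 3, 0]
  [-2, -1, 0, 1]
A Jordan chain for λ = 3 of length 2:
v_1 = (2, 0, 0, -2)ᵀ
v_2 = (1, 0, 0, 0)ᵀ

Let N = A − (3)·I. We want v_2 with N^2 v_2 = 0 but N^1 v_2 ≠ 0; then v_{j-1} := N · v_j for j = 2, …, 2.

Pick v_2 = (1, 0, 0, 0)ᵀ.
Then v_1 = N · v_2 = (2, 0, 0, -2)ᵀ.

Sanity check: (A − (3)·I) v_1 = (0, 0, 0, 0)ᵀ = 0. ✓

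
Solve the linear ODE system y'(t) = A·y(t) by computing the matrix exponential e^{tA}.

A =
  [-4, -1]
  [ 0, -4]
e^{tA} =
  [exp(-4*t), -t*exp(-4*t)]
  [0, exp(-4*t)]

Strategy: write A = P · J · P⁻¹ where J is a Jordan canonical form, so e^{tA} = P · e^{tJ} · P⁻¹, and e^{tJ} can be computed block-by-block.

A has Jordan form
J =
  [-4,  1]
  [ 0, -4]
(up to reordering of blocks).

Per-block formulas:
  For a 2×2 Jordan block J_2(-4): exp(t · J_2(-4)) = e^(-4t)·(I + t·N), where N is the 2×2 nilpotent shift.

After assembling e^{tJ} and conjugating by P, we get:

e^{tA} =
  [exp(-4*t), -t*exp(-4*t)]
  [0, exp(-4*t)]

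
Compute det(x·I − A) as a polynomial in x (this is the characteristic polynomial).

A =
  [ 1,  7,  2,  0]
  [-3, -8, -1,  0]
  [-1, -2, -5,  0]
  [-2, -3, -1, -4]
x^4 + 16*x^3 + 96*x^2 + 256*x + 256

Expanding det(x·I − A) (e.g. by cofactor expansion or by noting that A is similar to its Jordan form J, which has the same characteristic polynomial as A) gives
  χ_A(x) = x^4 + 16*x^3 + 96*x^2 + 256*x + 256
which factors as (x + 4)^4. The eigenvalues (with algebraic multiplicities) are λ = -4 with multiplicity 4.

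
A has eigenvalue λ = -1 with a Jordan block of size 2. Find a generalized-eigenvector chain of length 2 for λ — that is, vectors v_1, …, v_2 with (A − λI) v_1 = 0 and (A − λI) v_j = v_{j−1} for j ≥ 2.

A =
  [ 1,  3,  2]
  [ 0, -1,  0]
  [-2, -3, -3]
A Jordan chain for λ = -1 of length 2:
v_1 = (2, 0, -2)ᵀ
v_2 = (1, 0, 0)ᵀ

Let N = A − (-1)·I. We want v_2 with N^2 v_2 = 0 but N^1 v_2 ≠ 0; then v_{j-1} := N · v_j for j = 2, …, 2.

Pick v_2 = (1, 0, 0)ᵀ.
Then v_1 = N · v_2 = (2, 0, -2)ᵀ.

Sanity check: (A − (-1)·I) v_1 = (0, 0, 0)ᵀ = 0. ✓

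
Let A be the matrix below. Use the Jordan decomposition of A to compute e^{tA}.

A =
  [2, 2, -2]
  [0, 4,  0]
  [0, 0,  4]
e^{tA} =
  [exp(2*t), exp(4*t) - exp(2*t), -exp(4*t) + exp(2*t)]
  [0, exp(4*t), 0]
  [0, 0, exp(4*t)]

Strategy: write A = P · J · P⁻¹ where J is a Jordan canonical form, so e^{tA} = P · e^{tJ} · P⁻¹, and e^{tJ} can be computed block-by-block.

A has Jordan form
J =
  [2, 0, 0]
  [0, 4, 0]
  [0, 0, 4]
(up to reordering of blocks).

Per-block formulas:
  For a 1×1 block at λ = 4: exp(t · [4]) = [e^(4t)].
  For a 1×1 block at λ = 2: exp(t · [2]) = [e^(2t)].

After assembling e^{tJ} and conjugating by P, we get:

e^{tA} =
  [exp(2*t), exp(4*t) - exp(2*t), -exp(4*t) + exp(2*t)]
  [0, exp(4*t), 0]
  [0, 0, exp(4*t)]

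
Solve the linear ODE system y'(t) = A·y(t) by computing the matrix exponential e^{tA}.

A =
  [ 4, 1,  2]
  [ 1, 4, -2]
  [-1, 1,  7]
e^{tA} =
  [-t*exp(5*t) + exp(5*t), t*exp(5*t), 2*t*exp(5*t)]
  [t*exp(5*t), -t*exp(5*t) + exp(5*t), -2*t*exp(5*t)]
  [-t*exp(5*t), t*exp(5*t), 2*t*exp(5*t) + exp(5*t)]

Strategy: write A = P · J · P⁻¹ where J is a Jordan canonical form, so e^{tA} = P · e^{tJ} · P⁻¹, and e^{tJ} can be computed block-by-block.

A has Jordan form
J =
  [5, 1, 0]
  [0, 5, 0]
  [0, 0, 5]
(up to reordering of blocks).

Per-block formulas:
  For a 2×2 Jordan block J_2(5): exp(t · J_2(5)) = e^(5t)·(I + t·N), where N is the 2×2 nilpotent shift.
  For a 1×1 block at λ = 5: exp(t · [5]) = [e^(5t)].

After assembling e^{tJ} and conjugating by P, we get:

e^{tA} =
  [-t*exp(5*t) + exp(5*t), t*exp(5*t), 2*t*exp(5*t)]
  [t*exp(5*t), -t*exp(5*t) + exp(5*t), -2*t*exp(5*t)]
  [-t*exp(5*t), t*exp(5*t), 2*t*exp(5*t) + exp(5*t)]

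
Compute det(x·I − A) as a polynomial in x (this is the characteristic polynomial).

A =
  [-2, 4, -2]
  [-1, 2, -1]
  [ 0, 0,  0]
x^3

Expanding det(x·I − A) (e.g. by cofactor expansion or by noting that A is similar to its Jordan form J, which has the same characteristic polynomial as A) gives
  χ_A(x) = x^3
which factors as x^3. The eigenvalues (with algebraic multiplicities) are λ = 0 with multiplicity 3.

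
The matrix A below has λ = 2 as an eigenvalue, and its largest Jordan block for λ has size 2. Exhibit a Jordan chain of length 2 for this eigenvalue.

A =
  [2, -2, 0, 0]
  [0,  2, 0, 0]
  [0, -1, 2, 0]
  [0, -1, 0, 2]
A Jordan chain for λ = 2 of length 2:
v_1 = (-2, 0, -1, -1)ᵀ
v_2 = (0, 1, 0, 0)ᵀ

Let N = A − (2)·I. We want v_2 with N^2 v_2 = 0 but N^1 v_2 ≠ 0; then v_{j-1} := N · v_j for j = 2, …, 2.

Pick v_2 = (0, 1, 0, 0)ᵀ.
Then v_1 = N · v_2 = (-2, 0, -1, -1)ᵀ.

Sanity check: (A − (2)·I) v_1 = (0, 0, 0, 0)ᵀ = 0. ✓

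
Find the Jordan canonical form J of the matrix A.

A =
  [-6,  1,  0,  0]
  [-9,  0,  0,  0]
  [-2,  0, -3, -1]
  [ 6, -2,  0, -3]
J_2(-3) ⊕ J_2(-3)

The characteristic polynomial is
  det(x·I − A) = x^4 + 12*x^3 + 54*x^2 + 108*x + 81 = (x + 3)^4

Eigenvalues and multiplicities (the geometric multiplicity of λ is n − rank(A − λI), which equals the number of Jordan blocks for λ):
  λ = -3: algebraic multiplicity = 4, geometric multiplicity = 2

Determining the block sizes for each eigenvalue:
  λ = -3: with am = 4 and gm = 2, the partition is not yet determined (e.g. several partitions of 4 into 2 parts exist). Let N = A − (-3)·I. Computing rank(N^1) = 2, rank(N^2) = 0; the number of blocks of size ≥ j is rank(N^{j−1}) − rank(N^j), giving [2, 2]. So we have 2 block(s) of size 2 → block sizes [2, 2]

Assembling the blocks gives a Jordan form
J =
  [-3,  1,  0,  0]
  [ 0, -3,  0,  0]
  [ 0,  0, -3,  1]
  [ 0,  0,  0, -3]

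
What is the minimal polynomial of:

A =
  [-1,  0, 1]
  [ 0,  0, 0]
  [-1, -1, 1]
x^3

The characteristic polynomial is χ_A(x) = x^3, so the eigenvalues are known. The minimal polynomial is
  m_A(x) = Π_λ (x − λ)^{k_λ}
where k_λ is the size of the *largest* Jordan block for λ (equivalently, the smallest k with (A − λI)^k v = 0 for every generalised eigenvector v of λ).

  λ = 0: largest Jordan block has size 3, contributing (x − 0)^3

So m_A(x) = x^3 = x^3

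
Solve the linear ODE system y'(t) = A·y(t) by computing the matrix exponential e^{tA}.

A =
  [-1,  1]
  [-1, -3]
e^{tA} =
  [t*exp(-2*t) + exp(-2*t), t*exp(-2*t)]
  [-t*exp(-2*t), -t*exp(-2*t) + exp(-2*t)]

Strategy: write A = P · J · P⁻¹ where J is a Jordan canonical form, so e^{tA} = P · e^{tJ} · P⁻¹, and e^{tJ} can be computed block-by-block.

A has Jordan form
J =
  [-2,  1]
  [ 0, -2]
(up to reordering of blocks).

Per-block formulas:
  For a 2×2 Jordan block J_2(-2): exp(t · J_2(-2)) = e^(-2t)·(I + t·N), where N is the 2×2 nilpotent shift.

After assembling e^{tJ} and conjugating by P, we get:

e^{tA} =
  [t*exp(-2*t) + exp(-2*t), t*exp(-2*t)]
  [-t*exp(-2*t), -t*exp(-2*t) + exp(-2*t)]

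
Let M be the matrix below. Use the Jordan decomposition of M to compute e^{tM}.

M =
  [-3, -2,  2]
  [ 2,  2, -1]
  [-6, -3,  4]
e^{tM} =
  [-4*t*exp(t) + exp(t), -2*t*exp(t), 2*t*exp(t)]
  [2*t*exp(t), t*exp(t) + exp(t), -t*exp(t)]
  [-6*t*exp(t), -3*t*exp(t), 3*t*exp(t) + exp(t)]

Strategy: write M = P · J · P⁻¹ where J is a Jordan canonical form, so e^{tM} = P · e^{tJ} · P⁻¹, and e^{tJ} can be computed block-by-block.

M has Jordan form
J =
  [1, 1, 0]
  [0, 1, 0]
  [0, 0, 1]
(up to reordering of blocks).

Per-block formulas:
  For a 2×2 Jordan block J_2(1): exp(t · J_2(1)) = e^(1t)·(I + t·N), where N is the 2×2 nilpotent shift.
  For a 1×1 block at λ = 1: exp(t · [1]) = [e^(1t)].

After assembling e^{tJ} and conjugating by P, we get:

e^{tM} =
  [-4*t*exp(t) + exp(t), -2*t*exp(t), 2*t*exp(t)]
  [2*t*exp(t), t*exp(t) + exp(t), -t*exp(t)]
  [-6*t*exp(t), -3*t*exp(t), 3*t*exp(t) + exp(t)]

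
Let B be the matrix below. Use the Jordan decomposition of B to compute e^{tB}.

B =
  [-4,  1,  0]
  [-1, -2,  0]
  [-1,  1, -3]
e^{tB} =
  [-t*exp(-3*t) + exp(-3*t), t*exp(-3*t), 0]
  [-t*exp(-3*t), t*exp(-3*t) + exp(-3*t), 0]
  [-t*exp(-3*t), t*exp(-3*t), exp(-3*t)]

Strategy: write B = P · J · P⁻¹ where J is a Jordan canonical form, so e^{tB} = P · e^{tJ} · P⁻¹, and e^{tJ} can be computed block-by-block.

B has Jordan form
J =
  [-3,  1,  0]
  [ 0, -3,  0]
  [ 0,  0, -3]
(up to reordering of blocks).

Per-block formulas:
  For a 1×1 block at λ = -3: exp(t · [-3]) = [e^(-3t)].
  For a 2×2 Jordan block J_2(-3): exp(t · J_2(-3)) = e^(-3t)·(I + t·N), where N is the 2×2 nilpotent shift.

After assembling e^{tJ} and conjugating by P, we get:

e^{tB} =
  [-t*exp(-3*t) + exp(-3*t), t*exp(-3*t), 0]
  [-t*exp(-3*t), t*exp(-3*t) + exp(-3*t), 0]
  [-t*exp(-3*t), t*exp(-3*t), exp(-3*t)]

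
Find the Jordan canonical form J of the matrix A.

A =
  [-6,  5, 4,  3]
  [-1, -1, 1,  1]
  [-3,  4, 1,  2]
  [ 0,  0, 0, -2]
J_3(-2) ⊕ J_1(-2)

The characteristic polynomial is
  det(x·I − A) = x^4 + 8*x^3 + 24*x^2 + 32*x + 16 = (x + 2)^4

Eigenvalues and multiplicities (the geometric multiplicity of λ is n − rank(A − λI), which equals the number of Jordan blocks for λ):
  λ = -2: algebraic multiplicity = 4, geometric multiplicity = 2

Determining the block sizes for each eigenvalue:
  λ = -2: with am = 4 and gm = 2, the partition is not yet determined (e.g. several partitions of 4 into 2 parts exist). Let N = A − (-2)·I. Computing rank(N^1) = 2, rank(N^2) = 1, rank(N^3) = 0; the number of blocks of size ≥ j is rank(N^{j−1}) − rank(N^j), giving [2, 1, 1]. So we have 1 block(s) of size 3, 1 block(s) of size 1 → block sizes [3, 1]

Assembling the blocks gives a Jordan form
J =
  [-2,  1,  0,  0]
  [ 0, -2,  1,  0]
  [ 0,  0, -2,  0]
  [ 0,  0,  0, -2]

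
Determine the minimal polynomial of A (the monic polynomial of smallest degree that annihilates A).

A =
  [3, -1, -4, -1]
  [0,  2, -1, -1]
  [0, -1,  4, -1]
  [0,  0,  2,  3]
x^3 - 9*x^2 + 27*x - 27

The characteristic polynomial is χ_A(x) = (x - 3)^4, so the eigenvalues are known. The minimal polynomial is
  m_A(x) = Π_λ (x − λ)^{k_λ}
where k_λ is the size of the *largest* Jordan block for λ (equivalently, the smallest k with (A − λI)^k v = 0 for every generalised eigenvector v of λ).

  λ = 3: largest Jordan block has size 3, contributing (x − 3)^3

So m_A(x) = (x - 3)^3 = x^3 - 9*x^2 + 27*x - 27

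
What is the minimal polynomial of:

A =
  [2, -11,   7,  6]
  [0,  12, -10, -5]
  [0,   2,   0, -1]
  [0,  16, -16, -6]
x^2 - 4*x + 4

The characteristic polynomial is χ_A(x) = (x - 2)^4, so the eigenvalues are known. The minimal polynomial is
  m_A(x) = Π_λ (x − λ)^{k_λ}
where k_λ is the size of the *largest* Jordan block for λ (equivalently, the smallest k with (A − λI)^k v = 0 for every generalised eigenvector v of λ).

  λ = 2: largest Jordan block has size 2, contributing (x − 2)^2

So m_A(x) = (x - 2)^2 = x^2 - 4*x + 4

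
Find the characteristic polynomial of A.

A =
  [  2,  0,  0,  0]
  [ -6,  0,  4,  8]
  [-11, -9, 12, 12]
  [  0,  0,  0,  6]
x^4 - 20*x^3 + 144*x^2 - 432*x + 432

Expanding det(x·I − A) (e.g. by cofactor expansion or by noting that A is similar to its Jordan form J, which has the same characteristic polynomial as A) gives
  χ_A(x) = x^4 - 20*x^3 + 144*x^2 - 432*x + 432
which factors as (x - 6)^3*(x - 2). The eigenvalues (with algebraic multiplicities) are λ = 2 with multiplicity 1, λ = 6 with multiplicity 3.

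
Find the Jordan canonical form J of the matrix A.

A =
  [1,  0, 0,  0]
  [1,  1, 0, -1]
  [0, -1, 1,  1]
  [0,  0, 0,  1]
J_3(1) ⊕ J_1(1)

The characteristic polynomial is
  det(x·I − A) = x^4 - 4*x^3 + 6*x^2 - 4*x + 1 = (x - 1)^4

Eigenvalues and multiplicities (the geometric multiplicity of λ is n − rank(A − λI), which equals the number of Jordan blocks for λ):
  λ = 1: algebraic multiplicity = 4, geometric multiplicity = 2

Determining the block sizes for each eigenvalue:
  λ = 1: with am = 4 and gm = 2, the partition is not yet determined (e.g. several partitions of 4 into 2 parts exist). Let N = A − (1)·I. Computing rank(N^1) = 2, rank(N^2) = 1, rank(N^3) = 0; the number of blocks of size ≥ j is rank(N^{j−1}) − rank(N^j), giving [2, 1, 1]. So we have 1 block(s) of size 3, 1 block(s) of size 1 → block sizes [3, 1]

Assembling the blocks gives a Jordan form
J =
  [1, 1, 0, 0]
  [0, 1, 1, 0]
  [0, 0, 1, 0]
  [0, 0, 0, 1]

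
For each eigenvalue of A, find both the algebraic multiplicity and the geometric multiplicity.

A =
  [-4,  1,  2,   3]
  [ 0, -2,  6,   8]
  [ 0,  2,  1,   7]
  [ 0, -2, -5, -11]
λ = -4: alg = 4, geom = 2

Step 1 — factor the characteristic polynomial to read off the algebraic multiplicities:
  χ_A(x) = (x + 4)^4

Step 2 — compute geometric multiplicities via the rank-nullity identity g(λ) = n − rank(A − λI):
  rank(A − (-4)·I) = 2, so dim ker(A − (-4)·I) = n − 2 = 2

Summary:
  λ = -4: algebraic multiplicity = 4, geometric multiplicity = 2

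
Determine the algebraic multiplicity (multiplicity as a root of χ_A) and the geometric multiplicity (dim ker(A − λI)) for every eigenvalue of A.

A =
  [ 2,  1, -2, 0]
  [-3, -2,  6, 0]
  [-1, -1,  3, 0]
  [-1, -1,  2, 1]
λ = 1: alg = 4, geom = 3

Step 1 — factor the characteristic polynomial to read off the algebraic multiplicities:
  χ_A(x) = (x - 1)^4

Step 2 — compute geometric multiplicities via the rank-nullity identity g(λ) = n − rank(A − λI):
  rank(A − (1)·I) = 1, so dim ker(A − (1)·I) = n − 1 = 3

Summary:
  λ = 1: algebraic multiplicity = 4, geometric multiplicity = 3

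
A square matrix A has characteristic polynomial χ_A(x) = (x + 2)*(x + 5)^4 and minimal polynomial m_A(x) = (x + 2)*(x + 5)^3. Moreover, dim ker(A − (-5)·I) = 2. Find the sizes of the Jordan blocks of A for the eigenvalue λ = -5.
Block sizes for λ = -5: [3, 1]

Step 1 — from the characteristic polynomial, algebraic multiplicity of λ = -5 is 4. From dim ker(A − (-5)·I) = 2, there are exactly 2 Jordan blocks for λ = -5.
Step 2 — from the minimal polynomial, the factor (x + 5)^3 tells us the largest block for λ = -5 has size 3.
Step 3 — with total size 4, 2 blocks, and largest block 3, the block sizes (in nonincreasing order) are [3, 1].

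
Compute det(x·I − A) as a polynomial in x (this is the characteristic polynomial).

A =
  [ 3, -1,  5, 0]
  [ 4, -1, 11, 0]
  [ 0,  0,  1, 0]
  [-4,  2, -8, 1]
x^4 - 4*x^3 + 6*x^2 - 4*x + 1

Expanding det(x·I − A) (e.g. by cofactor expansion or by noting that A is similar to its Jordan form J, which has the same characteristic polynomial as A) gives
  χ_A(x) = x^4 - 4*x^3 + 6*x^2 - 4*x + 1
which factors as (x - 1)^4. The eigenvalues (with algebraic multiplicities) are λ = 1 with multiplicity 4.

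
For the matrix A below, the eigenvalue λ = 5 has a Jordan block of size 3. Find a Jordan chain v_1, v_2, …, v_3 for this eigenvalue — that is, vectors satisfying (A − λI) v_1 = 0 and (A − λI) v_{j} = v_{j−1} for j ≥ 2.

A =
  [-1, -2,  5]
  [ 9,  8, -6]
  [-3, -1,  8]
A Jordan chain for λ = 5 of length 3:
v_1 = (3, -9, 0)ᵀ
v_2 = (-6, 9, -3)ᵀ
v_3 = (1, 0, 0)ᵀ

Let N = A − (5)·I. We want v_3 with N^3 v_3 = 0 but N^2 v_3 ≠ 0; then v_{j-1} := N · v_j for j = 3, …, 2.

Pick v_3 = (1, 0, 0)ᵀ.
Then v_2 = N · v_3 = (-6, 9, -3)ᵀ.
Then v_1 = N · v_2 = (3, -9, 0)ᵀ.

Sanity check: (A − (5)·I) v_1 = (0, 0, 0)ᵀ = 0. ✓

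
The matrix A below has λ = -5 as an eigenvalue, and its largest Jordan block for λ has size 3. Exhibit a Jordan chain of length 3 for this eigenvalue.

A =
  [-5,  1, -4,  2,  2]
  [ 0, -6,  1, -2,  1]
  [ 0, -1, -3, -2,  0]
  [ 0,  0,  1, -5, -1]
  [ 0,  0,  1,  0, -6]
A Jordan chain for λ = -5 of length 3:
v_1 = (3, 0, -1, -1, -1)ᵀ
v_2 = (1, -1, -1, 0, 0)ᵀ
v_3 = (0, 1, 0, 0, 0)ᵀ

Let N = A − (-5)·I. We want v_3 with N^3 v_3 = 0 but N^2 v_3 ≠ 0; then v_{j-1} := N · v_j for j = 3, …, 2.

Pick v_3 = (0, 1, 0, 0, 0)ᵀ.
Then v_2 = N · v_3 = (1, -1, -1, 0, 0)ᵀ.
Then v_1 = N · v_2 = (3, 0, -1, -1, -1)ᵀ.

Sanity check: (A − (-5)·I) v_1 = (0, 0, 0, 0, 0)ᵀ = 0. ✓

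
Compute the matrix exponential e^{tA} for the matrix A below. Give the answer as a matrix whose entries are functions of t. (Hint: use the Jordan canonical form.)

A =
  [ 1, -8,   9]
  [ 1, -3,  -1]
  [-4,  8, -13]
e^{tA} =
  [-4*t^2*exp(-5*t) + 6*t*exp(-5*t) + exp(-5*t), 4*t^2*exp(-5*t) - 8*t*exp(-5*t), -5*t^2*exp(-5*t) + 9*t*exp(-5*t)]
  [6*t^2*exp(-5*t) + t*exp(-5*t), -6*t^2*exp(-5*t) + 2*t*exp(-5*t) + exp(-5*t), 15*t^2*exp(-5*t)/2 - t*exp(-5*t)]
  [8*t^2*exp(-5*t) - 4*t*exp(-5*t), -8*t^2*exp(-5*t) + 8*t*exp(-5*t), 10*t^2*exp(-5*t) - 8*t*exp(-5*t) + exp(-5*t)]

Strategy: write A = P · J · P⁻¹ where J is a Jordan canonical form, so e^{tA} = P · e^{tJ} · P⁻¹, and e^{tJ} can be computed block-by-block.

A has Jordan form
J =
  [-5,  1,  0]
  [ 0, -5,  1]
  [ 0,  0, -5]
(up to reordering of blocks).

Per-block formulas:
  For a 3×3 Jordan block J_3(-5): exp(t · J_3(-5)) = e^(-5t)·(I + t·N + (t^2/2)·N^2), where N is the 3×3 nilpotent shift.

After assembling e^{tJ} and conjugating by P, we get:

e^{tA} =
  [-4*t^2*exp(-5*t) + 6*t*exp(-5*t) + exp(-5*t), 4*t^2*exp(-5*t) - 8*t*exp(-5*t), -5*t^2*exp(-5*t) + 9*t*exp(-5*t)]
  [6*t^2*exp(-5*t) + t*exp(-5*t), -6*t^2*exp(-5*t) + 2*t*exp(-5*t) + exp(-5*t), 15*t^2*exp(-5*t)/2 - t*exp(-5*t)]
  [8*t^2*exp(-5*t) - 4*t*exp(-5*t), -8*t^2*exp(-5*t) + 8*t*exp(-5*t), 10*t^2*exp(-5*t) - 8*t*exp(-5*t) + exp(-5*t)]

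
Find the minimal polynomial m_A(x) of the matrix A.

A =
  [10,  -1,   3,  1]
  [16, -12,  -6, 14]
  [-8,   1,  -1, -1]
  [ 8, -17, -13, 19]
x^3 - 14*x^2 + 60*x - 72

The characteristic polynomial is χ_A(x) = (x - 6)^2*(x - 2)^2, so the eigenvalues are known. The minimal polynomial is
  m_A(x) = Π_λ (x − λ)^{k_λ}
where k_λ is the size of the *largest* Jordan block for λ (equivalently, the smallest k with (A − λI)^k v = 0 for every generalised eigenvector v of λ).

  λ = 2: largest Jordan block has size 1, contributing (x − 2)
  λ = 6: largest Jordan block has size 2, contributing (x − 6)^2

So m_A(x) = (x - 6)^2*(x - 2) = x^3 - 14*x^2 + 60*x - 72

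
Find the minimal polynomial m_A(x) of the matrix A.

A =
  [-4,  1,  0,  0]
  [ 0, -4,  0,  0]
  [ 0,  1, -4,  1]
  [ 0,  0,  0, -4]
x^2 + 8*x + 16

The characteristic polynomial is χ_A(x) = (x + 4)^4, so the eigenvalues are known. The minimal polynomial is
  m_A(x) = Π_λ (x − λ)^{k_λ}
where k_λ is the size of the *largest* Jordan block for λ (equivalently, the smallest k with (A − λI)^k v = 0 for every generalised eigenvector v of λ).

  λ = -4: largest Jordan block has size 2, contributing (x + 4)^2

So m_A(x) = (x + 4)^2 = x^2 + 8*x + 16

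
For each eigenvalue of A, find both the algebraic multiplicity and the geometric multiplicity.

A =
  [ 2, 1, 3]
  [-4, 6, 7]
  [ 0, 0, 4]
λ = 4: alg = 3, geom = 1

Step 1 — factor the characteristic polynomial to read off the algebraic multiplicities:
  χ_A(x) = (x - 4)^3

Step 2 — compute geometric multiplicities via the rank-nullity identity g(λ) = n − rank(A − λI):
  rank(A − (4)·I) = 2, so dim ker(A − (4)·I) = n − 2 = 1

Summary:
  λ = 4: algebraic multiplicity = 3, geometric multiplicity = 1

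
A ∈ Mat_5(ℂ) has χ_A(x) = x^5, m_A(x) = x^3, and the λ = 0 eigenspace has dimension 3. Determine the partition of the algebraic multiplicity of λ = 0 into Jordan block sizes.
Block sizes for λ = 0: [3, 1, 1]

Step 1 — from the characteristic polynomial, algebraic multiplicity of λ = 0 is 5. From dim ker(A − (0)·I) = 3, there are exactly 3 Jordan blocks for λ = 0.
Step 2 — from the minimal polynomial, the factor (x − 0)^3 tells us the largest block for λ = 0 has size 3.
Step 3 — with total size 5, 3 blocks, and largest block 3, the block sizes (in nonincreasing order) are [3, 1, 1].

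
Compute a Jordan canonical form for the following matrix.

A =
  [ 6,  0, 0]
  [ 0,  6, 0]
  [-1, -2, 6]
J_2(6) ⊕ J_1(6)

The characteristic polynomial is
  det(x·I − A) = x^3 - 18*x^2 + 108*x - 216 = (x - 6)^3

Eigenvalues and multiplicities (the geometric multiplicity of λ is n − rank(A − λI), which equals the number of Jordan blocks for λ):
  λ = 6: algebraic multiplicity = 3, geometric multiplicity = 2

Determining the block sizes for each eigenvalue:
  λ = 6: 2 blocks summing to 3 forces exactly one block of size 2 and the rest size 1 → block sizes [2, 1]

Assembling the blocks gives a Jordan form
J =
  [6, 1, 0]
  [0, 6, 0]
  [0, 0, 6]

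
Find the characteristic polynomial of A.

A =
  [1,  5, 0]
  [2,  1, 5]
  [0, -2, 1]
x^3 - 3*x^2 + 3*x - 1

Expanding det(x·I − A) (e.g. by cofactor expansion or by noting that A is similar to its Jordan form J, which has the same characteristic polynomial as A) gives
  χ_A(x) = x^3 - 3*x^2 + 3*x - 1
which factors as (x - 1)^3. The eigenvalues (with algebraic multiplicities) are λ = 1 with multiplicity 3.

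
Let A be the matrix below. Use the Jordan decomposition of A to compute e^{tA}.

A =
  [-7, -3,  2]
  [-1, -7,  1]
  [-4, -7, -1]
e^{tA} =
  [-t^2*exp(-5*t)/2 - 2*t*exp(-5*t) + exp(-5*t), -t^2*exp(-5*t) - 3*t*exp(-5*t), t^2*exp(-5*t)/2 + 2*t*exp(-5*t)]
  [-t*exp(-5*t), -2*t*exp(-5*t) + exp(-5*t), t*exp(-5*t)]
  [-t^2*exp(-5*t)/2 - 4*t*exp(-5*t), -t^2*exp(-5*t) - 7*t*exp(-5*t), t^2*exp(-5*t)/2 + 4*t*exp(-5*t) + exp(-5*t)]

Strategy: write A = P · J · P⁻¹ where J is a Jordan canonical form, so e^{tA} = P · e^{tJ} · P⁻¹, and e^{tJ} can be computed block-by-block.

A has Jordan form
J =
  [-5,  1,  0]
  [ 0, -5,  1]
  [ 0,  0, -5]
(up to reordering of blocks).

Per-block formulas:
  For a 3×3 Jordan block J_3(-5): exp(t · J_3(-5)) = e^(-5t)·(I + t·N + (t^2/2)·N^2), where N is the 3×3 nilpotent shift.

After assembling e^{tJ} and conjugating by P, we get:

e^{tA} =
  [-t^2*exp(-5*t)/2 - 2*t*exp(-5*t) + exp(-5*t), -t^2*exp(-5*t) - 3*t*exp(-5*t), t^2*exp(-5*t)/2 + 2*t*exp(-5*t)]
  [-t*exp(-5*t), -2*t*exp(-5*t) + exp(-5*t), t*exp(-5*t)]
  [-t^2*exp(-5*t)/2 - 4*t*exp(-5*t), -t^2*exp(-5*t) - 7*t*exp(-5*t), t^2*exp(-5*t)/2 + 4*t*exp(-5*t) + exp(-5*t)]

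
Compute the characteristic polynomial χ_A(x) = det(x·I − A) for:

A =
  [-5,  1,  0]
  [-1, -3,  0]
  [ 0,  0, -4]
x^3 + 12*x^2 + 48*x + 64

Expanding det(x·I − A) (e.g. by cofactor expansion or by noting that A is similar to its Jordan form J, which has the same characteristic polynomial as A) gives
  χ_A(x) = x^3 + 12*x^2 + 48*x + 64
which factors as (x + 4)^3. The eigenvalues (with algebraic multiplicities) are λ = -4 with multiplicity 3.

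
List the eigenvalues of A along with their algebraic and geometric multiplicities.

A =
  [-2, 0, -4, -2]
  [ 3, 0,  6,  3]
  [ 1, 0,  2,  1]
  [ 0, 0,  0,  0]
λ = 0: alg = 4, geom = 3

Step 1 — factor the characteristic polynomial to read off the algebraic multiplicities:
  χ_A(x) = x^4

Step 2 — compute geometric multiplicities via the rank-nullity identity g(λ) = n − rank(A − λI):
  rank(A − (0)·I) = 1, so dim ker(A − (0)·I) = n − 1 = 3

Summary:
  λ = 0: algebraic multiplicity = 4, geometric multiplicity = 3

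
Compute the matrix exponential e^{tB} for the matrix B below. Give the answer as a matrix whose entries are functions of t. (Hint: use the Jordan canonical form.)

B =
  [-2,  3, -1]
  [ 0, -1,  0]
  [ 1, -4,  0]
e^{tB} =
  [-t*exp(-t) + exp(-t), t^2*exp(-t)/2 + 3*t*exp(-t), -t*exp(-t)]
  [0, exp(-t), 0]
  [t*exp(-t), -t^2*exp(-t)/2 - 4*t*exp(-t), t*exp(-t) + exp(-t)]

Strategy: write B = P · J · P⁻¹ where J is a Jordan canonical form, so e^{tB} = P · e^{tJ} · P⁻¹, and e^{tJ} can be computed block-by-block.

B has Jordan form
J =
  [-1,  1,  0]
  [ 0, -1,  1]
  [ 0,  0, -1]
(up to reordering of blocks).

Per-block formulas:
  For a 3×3 Jordan block J_3(-1): exp(t · J_3(-1)) = e^(-1t)·(I + t·N + (t^2/2)·N^2), where N is the 3×3 nilpotent shift.

After assembling e^{tJ} and conjugating by P, we get:

e^{tB} =
  [-t*exp(-t) + exp(-t), t^2*exp(-t)/2 + 3*t*exp(-t), -t*exp(-t)]
  [0, exp(-t), 0]
  [t*exp(-t), -t^2*exp(-t)/2 - 4*t*exp(-t), t*exp(-t) + exp(-t)]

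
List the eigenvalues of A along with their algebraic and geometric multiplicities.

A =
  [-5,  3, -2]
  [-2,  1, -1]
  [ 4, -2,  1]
λ = -1: alg = 3, geom = 1

Step 1 — factor the characteristic polynomial to read off the algebraic multiplicities:
  χ_A(x) = (x + 1)^3

Step 2 — compute geometric multiplicities via the rank-nullity identity g(λ) = n − rank(A − λI):
  rank(A − (-1)·I) = 2, so dim ker(A − (-1)·I) = n − 2 = 1

Summary:
  λ = -1: algebraic multiplicity = 3, geometric multiplicity = 1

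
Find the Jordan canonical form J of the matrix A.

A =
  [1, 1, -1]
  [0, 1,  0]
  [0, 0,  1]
J_2(1) ⊕ J_1(1)

The characteristic polynomial is
  det(x·I − A) = x^3 - 3*x^2 + 3*x - 1 = (x - 1)^3

Eigenvalues and multiplicities (the geometric multiplicity of λ is n − rank(A − λI), which equals the number of Jordan blocks for λ):
  λ = 1: algebraic multiplicity = 3, geometric multiplicity = 2

Determining the block sizes for each eigenvalue:
  λ = 1: 2 blocks summing to 3 forces exactly one block of size 2 and the rest size 1 → block sizes [2, 1]

Assembling the blocks gives a Jordan form
J =
  [1, 1, 0]
  [0, 1, 0]
  [0, 0, 1]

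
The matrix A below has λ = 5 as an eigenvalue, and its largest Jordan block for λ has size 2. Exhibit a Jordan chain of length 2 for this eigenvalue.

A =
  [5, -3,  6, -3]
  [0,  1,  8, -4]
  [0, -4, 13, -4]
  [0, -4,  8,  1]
A Jordan chain for λ = 5 of length 2:
v_1 = (-3, -4, -4, -4)ᵀ
v_2 = (0, 1, 0, 0)ᵀ

Let N = A − (5)·I. We want v_2 with N^2 v_2 = 0 but N^1 v_2 ≠ 0; then v_{j-1} := N · v_j for j = 2, …, 2.

Pick v_2 = (0, 1, 0, 0)ᵀ.
Then v_1 = N · v_2 = (-3, -4, -4, -4)ᵀ.

Sanity check: (A − (5)·I) v_1 = (0, 0, 0, 0)ᵀ = 0. ✓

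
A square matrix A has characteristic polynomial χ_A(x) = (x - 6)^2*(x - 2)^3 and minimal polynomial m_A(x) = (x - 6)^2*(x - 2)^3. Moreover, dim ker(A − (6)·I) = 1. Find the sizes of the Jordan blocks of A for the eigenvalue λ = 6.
Block sizes for λ = 6: [2]

Step 1 — from the characteristic polynomial, algebraic multiplicity of λ = 6 is 2. From dim ker(A − (6)·I) = 1, there are exactly 1 Jordan blocks for λ = 6.
Step 2 — from the minimal polynomial, the factor (x − 6)^2 tells us the largest block for λ = 6 has size 2.
Step 3 — with total size 2, 1 blocks, and largest block 2, the block sizes (in nonincreasing order) are [2].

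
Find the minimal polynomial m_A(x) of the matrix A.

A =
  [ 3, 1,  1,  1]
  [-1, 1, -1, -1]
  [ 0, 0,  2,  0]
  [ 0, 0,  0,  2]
x^2 - 4*x + 4

The characteristic polynomial is χ_A(x) = (x - 2)^4, so the eigenvalues are known. The minimal polynomial is
  m_A(x) = Π_λ (x − λ)^{k_λ}
where k_λ is the size of the *largest* Jordan block for λ (equivalently, the smallest k with (A − λI)^k v = 0 for every generalised eigenvector v of λ).

  λ = 2: largest Jordan block has size 2, contributing (x − 2)^2

So m_A(x) = (x - 2)^2 = x^2 - 4*x + 4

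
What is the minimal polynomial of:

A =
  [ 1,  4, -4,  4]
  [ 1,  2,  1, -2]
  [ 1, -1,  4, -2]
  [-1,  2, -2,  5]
x^2 - 6*x + 9

The characteristic polynomial is χ_A(x) = (x - 3)^4, so the eigenvalues are known. The minimal polynomial is
  m_A(x) = Π_λ (x − λ)^{k_λ}
where k_λ is the size of the *largest* Jordan block for λ (equivalently, the smallest k with (A − λI)^k v = 0 for every generalised eigenvector v of λ).

  λ = 3: largest Jordan block has size 2, contributing (x − 3)^2

So m_A(x) = (x - 3)^2 = x^2 - 6*x + 9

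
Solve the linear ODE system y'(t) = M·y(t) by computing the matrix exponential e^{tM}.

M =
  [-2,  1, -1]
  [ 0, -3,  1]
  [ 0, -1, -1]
e^{tM} =
  [exp(-2*t), t*exp(-2*t), -t*exp(-2*t)]
  [0, -t*exp(-2*t) + exp(-2*t), t*exp(-2*t)]
  [0, -t*exp(-2*t), t*exp(-2*t) + exp(-2*t)]

Strategy: write M = P · J · P⁻¹ where J is a Jordan canonical form, so e^{tM} = P · e^{tJ} · P⁻¹, and e^{tJ} can be computed block-by-block.

M has Jordan form
J =
  [-2,  1,  0]
  [ 0, -2,  0]
  [ 0,  0, -2]
(up to reordering of blocks).

Per-block formulas:
  For a 1×1 block at λ = -2: exp(t · [-2]) = [e^(-2t)].
  For a 2×2 Jordan block J_2(-2): exp(t · J_2(-2)) = e^(-2t)·(I + t·N), where N is the 2×2 nilpotent shift.

After assembling e^{tJ} and conjugating by P, we get:

e^{tM} =
  [exp(-2*t), t*exp(-2*t), -t*exp(-2*t)]
  [0, -t*exp(-2*t) + exp(-2*t), t*exp(-2*t)]
  [0, -t*exp(-2*t), t*exp(-2*t) + exp(-2*t)]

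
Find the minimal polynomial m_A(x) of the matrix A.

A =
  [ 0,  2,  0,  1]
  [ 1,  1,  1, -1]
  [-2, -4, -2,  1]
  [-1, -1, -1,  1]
x^3

The characteristic polynomial is χ_A(x) = x^4, so the eigenvalues are known. The minimal polynomial is
  m_A(x) = Π_λ (x − λ)^{k_λ}
where k_λ is the size of the *largest* Jordan block for λ (equivalently, the smallest k with (A − λI)^k v = 0 for every generalised eigenvector v of λ).

  λ = 0: largest Jordan block has size 3, contributing (x − 0)^3

So m_A(x) = x^3 = x^3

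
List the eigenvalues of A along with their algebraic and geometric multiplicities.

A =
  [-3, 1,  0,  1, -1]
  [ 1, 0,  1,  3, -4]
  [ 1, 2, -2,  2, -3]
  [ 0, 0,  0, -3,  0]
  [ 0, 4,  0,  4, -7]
λ = -3: alg = 5, geom = 3

Step 1 — factor the characteristic polynomial to read off the algebraic multiplicities:
  χ_A(x) = (x + 3)^5

Step 2 — compute geometric multiplicities via the rank-nullity identity g(λ) = n − rank(A − λI):
  rank(A − (-3)·I) = 2, so dim ker(A − (-3)·I) = n − 2 = 3

Summary:
  λ = -3: algebraic multiplicity = 5, geometric multiplicity = 3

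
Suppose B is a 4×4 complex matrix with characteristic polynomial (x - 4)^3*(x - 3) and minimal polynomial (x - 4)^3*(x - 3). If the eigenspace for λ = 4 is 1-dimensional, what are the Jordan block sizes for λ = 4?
Block sizes for λ = 4: [3]

Step 1 — from the characteristic polynomial, algebraic multiplicity of λ = 4 is 3. From dim ker(B − (4)·I) = 1, there are exactly 1 Jordan blocks for λ = 4.
Step 2 — from the minimal polynomial, the factor (x − 4)^3 tells us the largest block for λ = 4 has size 3.
Step 3 — with total size 3, 1 blocks, and largest block 3, the block sizes (in nonincreasing order) are [3].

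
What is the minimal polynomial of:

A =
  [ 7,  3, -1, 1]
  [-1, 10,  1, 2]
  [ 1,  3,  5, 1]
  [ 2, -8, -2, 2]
x^3 - 18*x^2 + 108*x - 216

The characteristic polynomial is χ_A(x) = (x - 6)^4, so the eigenvalues are known. The minimal polynomial is
  m_A(x) = Π_λ (x − λ)^{k_λ}
where k_λ is the size of the *largest* Jordan block for λ (equivalently, the smallest k with (A − λI)^k v = 0 for every generalised eigenvector v of λ).

  λ = 6: largest Jordan block has size 3, contributing (x − 6)^3

So m_A(x) = (x - 6)^3 = x^3 - 18*x^2 + 108*x - 216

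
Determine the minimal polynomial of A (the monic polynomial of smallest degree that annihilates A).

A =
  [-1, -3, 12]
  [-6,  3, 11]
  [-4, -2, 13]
x^3 - 15*x^2 + 75*x - 125

The characteristic polynomial is χ_A(x) = (x - 5)^3, so the eigenvalues are known. The minimal polynomial is
  m_A(x) = Π_λ (x − λ)^{k_λ}
where k_λ is the size of the *largest* Jordan block for λ (equivalently, the smallest k with (A − λI)^k v = 0 for every generalised eigenvector v of λ).

  λ = 5: largest Jordan block has size 3, contributing (x − 5)^3

So m_A(x) = (x - 5)^3 = x^3 - 15*x^2 + 75*x - 125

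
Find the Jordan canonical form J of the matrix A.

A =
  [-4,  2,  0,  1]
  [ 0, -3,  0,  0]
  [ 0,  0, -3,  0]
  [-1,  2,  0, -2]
J_2(-3) ⊕ J_1(-3) ⊕ J_1(-3)

The characteristic polynomial is
  det(x·I − A) = x^4 + 12*x^3 + 54*x^2 + 108*x + 81 = (x + 3)^4

Eigenvalues and multiplicities (the geometric multiplicity of λ is n − rank(A − λI), which equals the number of Jordan blocks for λ):
  λ = -3: algebraic multiplicity = 4, geometric multiplicity = 3

Determining the block sizes for each eigenvalue:
  λ = -3: 3 blocks summing to 4 forces exactly one block of size 2 and the rest size 1 → block sizes [2, 1, 1]

Assembling the blocks gives a Jordan form
J =
  [-3,  1,  0,  0]
  [ 0, -3,  0,  0]
  [ 0,  0, -3,  0]
  [ 0,  0,  0, -3]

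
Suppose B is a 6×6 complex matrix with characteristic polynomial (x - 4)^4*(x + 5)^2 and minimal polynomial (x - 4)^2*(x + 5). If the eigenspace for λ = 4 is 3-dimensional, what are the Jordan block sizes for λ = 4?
Block sizes for λ = 4: [2, 1, 1]

Step 1 — from the characteristic polynomial, algebraic multiplicity of λ = 4 is 4. From dim ker(B − (4)·I) = 3, there are exactly 3 Jordan blocks for λ = 4.
Step 2 — from the minimal polynomial, the factor (x − 4)^2 tells us the largest block for λ = 4 has size 2.
Step 3 — with total size 4, 3 blocks, and largest block 2, the block sizes (in nonincreasing order) are [2, 1, 1].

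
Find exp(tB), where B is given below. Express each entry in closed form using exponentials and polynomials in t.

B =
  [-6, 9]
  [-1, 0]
e^{tB} =
  [-3*t*exp(-3*t) + exp(-3*t), 9*t*exp(-3*t)]
  [-t*exp(-3*t), 3*t*exp(-3*t) + exp(-3*t)]

Strategy: write B = P · J · P⁻¹ where J is a Jordan canonical form, so e^{tB} = P · e^{tJ} · P⁻¹, and e^{tJ} can be computed block-by-block.

B has Jordan form
J =
  [-3,  1]
  [ 0, -3]
(up to reordering of blocks).

Per-block formulas:
  For a 2×2 Jordan block J_2(-3): exp(t · J_2(-3)) = e^(-3t)·(I + t·N), where N is the 2×2 nilpotent shift.

After assembling e^{tJ} and conjugating by P, we get:

e^{tB} =
  [-3*t*exp(-3*t) + exp(-3*t), 9*t*exp(-3*t)]
  [-t*exp(-3*t), 3*t*exp(-3*t) + exp(-3*t)]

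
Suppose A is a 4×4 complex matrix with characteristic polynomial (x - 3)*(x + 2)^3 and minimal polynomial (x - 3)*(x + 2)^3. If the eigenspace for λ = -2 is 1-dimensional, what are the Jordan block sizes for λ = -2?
Block sizes for λ = -2: [3]

Step 1 — from the characteristic polynomial, algebraic multiplicity of λ = -2 is 3. From dim ker(A − (-2)·I) = 1, there are exactly 1 Jordan blocks for λ = -2.
Step 2 — from the minimal polynomial, the factor (x + 2)^3 tells us the largest block for λ = -2 has size 3.
Step 3 — with total size 3, 1 blocks, and largest block 3, the block sizes (in nonincreasing order) are [3].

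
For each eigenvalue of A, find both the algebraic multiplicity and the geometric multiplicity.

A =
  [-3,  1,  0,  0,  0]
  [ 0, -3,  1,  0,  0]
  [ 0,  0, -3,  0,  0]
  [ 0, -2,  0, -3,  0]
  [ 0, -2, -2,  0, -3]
λ = -3: alg = 5, geom = 3

Step 1 — factor the characteristic polynomial to read off the algebraic multiplicities:
  χ_A(x) = (x + 3)^5

Step 2 — compute geometric multiplicities via the rank-nullity identity g(λ) = n − rank(A − λI):
  rank(A − (-3)·I) = 2, so dim ker(A − (-3)·I) = n − 2 = 3

Summary:
  λ = -3: algebraic multiplicity = 5, geometric multiplicity = 3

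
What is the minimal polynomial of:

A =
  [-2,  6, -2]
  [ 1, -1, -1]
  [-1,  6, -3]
x^3 + 6*x^2 + 9*x + 4

The characteristic polynomial is χ_A(x) = (x + 1)^2*(x + 4), so the eigenvalues are known. The minimal polynomial is
  m_A(x) = Π_λ (x − λ)^{k_λ}
where k_λ is the size of the *largest* Jordan block for λ (equivalently, the smallest k with (A − λI)^k v = 0 for every generalised eigenvector v of λ).

  λ = -4: largest Jordan block has size 1, contributing (x + 4)
  λ = -1: largest Jordan block has size 2, contributing (x + 1)^2

So m_A(x) = (x + 1)^2*(x + 4) = x^3 + 6*x^2 + 9*x + 4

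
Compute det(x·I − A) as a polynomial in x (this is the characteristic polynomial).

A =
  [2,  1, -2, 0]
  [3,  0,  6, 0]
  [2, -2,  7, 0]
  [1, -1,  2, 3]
x^4 - 12*x^3 + 54*x^2 - 108*x + 81

Expanding det(x·I − A) (e.g. by cofactor expansion or by noting that A is similar to its Jordan form J, which has the same characteristic polynomial as A) gives
  χ_A(x) = x^4 - 12*x^3 + 54*x^2 - 108*x + 81
which factors as (x - 3)^4. The eigenvalues (with algebraic multiplicities) are λ = 3 with multiplicity 4.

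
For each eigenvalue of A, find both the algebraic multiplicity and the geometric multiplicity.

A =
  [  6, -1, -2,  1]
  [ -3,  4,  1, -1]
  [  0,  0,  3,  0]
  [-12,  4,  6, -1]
λ = 3: alg = 4, geom = 2

Step 1 — factor the characteristic polynomial to read off the algebraic multiplicities:
  χ_A(x) = (x - 3)^4

Step 2 — compute geometric multiplicities via the rank-nullity identity g(λ) = n − rank(A − λI):
  rank(A − (3)·I) = 2, so dim ker(A − (3)·I) = n − 2 = 2

Summary:
  λ = 3: algebraic multiplicity = 4, geometric multiplicity = 2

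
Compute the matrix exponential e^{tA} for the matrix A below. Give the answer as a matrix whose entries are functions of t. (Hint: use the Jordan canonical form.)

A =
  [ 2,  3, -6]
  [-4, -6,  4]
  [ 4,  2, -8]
e^{tA} =
  [6*t*exp(-4*t) + exp(-4*t), 3*t*exp(-4*t), -6*t*exp(-4*t)]
  [-4*t*exp(-4*t), -2*t*exp(-4*t) + exp(-4*t), 4*t*exp(-4*t)]
  [4*t*exp(-4*t), 2*t*exp(-4*t), -4*t*exp(-4*t) + exp(-4*t)]

Strategy: write A = P · J · P⁻¹ where J is a Jordan canonical form, so e^{tA} = P · e^{tJ} · P⁻¹, and e^{tJ} can be computed block-by-block.

A has Jordan form
J =
  [-4,  1,  0]
  [ 0, -4,  0]
  [ 0,  0, -4]
(up to reordering of blocks).

Per-block formulas:
  For a 2×2 Jordan block J_2(-4): exp(t · J_2(-4)) = e^(-4t)·(I + t·N), where N is the 2×2 nilpotent shift.
  For a 1×1 block at λ = -4: exp(t · [-4]) = [e^(-4t)].

After assembling e^{tJ} and conjugating by P, we get:

e^{tA} =
  [6*t*exp(-4*t) + exp(-4*t), 3*t*exp(-4*t), -6*t*exp(-4*t)]
  [-4*t*exp(-4*t), -2*t*exp(-4*t) + exp(-4*t), 4*t*exp(-4*t)]
  [4*t*exp(-4*t), 2*t*exp(-4*t), -4*t*exp(-4*t) + exp(-4*t)]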